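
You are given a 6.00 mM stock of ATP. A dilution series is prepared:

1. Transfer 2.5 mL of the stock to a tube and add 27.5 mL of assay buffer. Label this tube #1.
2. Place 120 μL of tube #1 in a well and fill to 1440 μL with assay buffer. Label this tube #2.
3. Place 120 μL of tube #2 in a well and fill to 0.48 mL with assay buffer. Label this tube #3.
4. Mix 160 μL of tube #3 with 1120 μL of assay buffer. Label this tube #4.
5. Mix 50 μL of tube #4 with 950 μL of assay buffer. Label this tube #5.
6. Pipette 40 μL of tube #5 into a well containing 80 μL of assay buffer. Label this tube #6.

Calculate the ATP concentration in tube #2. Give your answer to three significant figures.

Step 1: 2.5 mL + 27.5 mL = 30 mL total → factor 30/2.5 = 12
Step 2: 120 μL brought to 1440 μL → factor 1440/120 = 12
Dilution factor through tube #2 = 12 × 12 = 144
[tube #2] = 6.00 mM / 144 = 0.0417 mM

0.0417 mM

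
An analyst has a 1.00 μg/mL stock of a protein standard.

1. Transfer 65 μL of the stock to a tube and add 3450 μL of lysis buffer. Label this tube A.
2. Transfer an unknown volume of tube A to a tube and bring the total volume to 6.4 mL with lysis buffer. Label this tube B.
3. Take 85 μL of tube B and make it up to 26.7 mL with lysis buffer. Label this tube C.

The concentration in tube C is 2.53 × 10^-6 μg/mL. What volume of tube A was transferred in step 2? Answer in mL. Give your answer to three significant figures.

Step 1: 65 μL + 3450 μL = 3515 μL total → factor 3515/65 = 54.077
Step 2: v brought to 6.4 mL → factor = 6.4 mL/v
Step 3: 85 μL brought to 26.7 mL → factor 26700/85 = 314.12
Product of known-step factors = 16987
Overall factor = 1.00 μg/mL / (2.53 × 10^-6 μg/mL) = 3.9526 × 10^5
Step-2 factor = 3.9526 × 10^5 / 16987 = 23.269
v = 6.4 mL / 23.269 = 0.275 mL

0.275 mL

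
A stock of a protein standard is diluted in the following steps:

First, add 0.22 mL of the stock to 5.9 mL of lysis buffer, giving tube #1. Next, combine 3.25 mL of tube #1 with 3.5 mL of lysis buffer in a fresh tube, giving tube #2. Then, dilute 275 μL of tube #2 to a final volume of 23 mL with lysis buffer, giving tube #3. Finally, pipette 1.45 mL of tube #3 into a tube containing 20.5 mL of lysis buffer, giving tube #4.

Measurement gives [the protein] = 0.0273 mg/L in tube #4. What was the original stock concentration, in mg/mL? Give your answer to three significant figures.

Step 1: 0.22 mL + 5.9 mL = 6.12 mL total → factor 6.12/0.22 = 27.818
Step 2: 3.25 mL + 3.5 mL = 6.75 mL total → factor 6.75/3.25 = 2.0769
Step 3: 275 μL brought to 23 mL → factor 23000/275 = 83.636
Step 4: 1.45 mL + 20.5 mL = 21.95 mL total → factor 21.95/1.45 = 15.138
Overall dilution factor = 27.818 × 2.0769 × 83.636 × 15.138 = 73149
Stock = 0.0273 mg/L × 73149 = 1997 mg/L = 2.00 mg/mL

2.00 mg/mL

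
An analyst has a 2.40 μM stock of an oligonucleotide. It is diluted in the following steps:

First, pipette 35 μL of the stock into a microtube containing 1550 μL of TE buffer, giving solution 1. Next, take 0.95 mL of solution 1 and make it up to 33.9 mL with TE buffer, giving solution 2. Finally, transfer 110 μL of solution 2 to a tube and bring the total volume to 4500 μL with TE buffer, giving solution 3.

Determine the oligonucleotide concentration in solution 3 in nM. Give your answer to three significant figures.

0.0363 nM

Step 1: 35 μL + 1550 μL = 1585 μL total → factor 1585/35 = 45.286
Step 2: 0.95 mL brought to 33.9 mL → factor 33.9/0.95 = 35.684
Step 3: 110 μL brought to 4500 μL → factor 4500/110 = 40.909
Overall dilution factor = 45.286 × 35.684 × 40.909 = 66108
Final = 2.40 μM / 66108 = 3.630 × 10^-5 μM = 0.0363 nM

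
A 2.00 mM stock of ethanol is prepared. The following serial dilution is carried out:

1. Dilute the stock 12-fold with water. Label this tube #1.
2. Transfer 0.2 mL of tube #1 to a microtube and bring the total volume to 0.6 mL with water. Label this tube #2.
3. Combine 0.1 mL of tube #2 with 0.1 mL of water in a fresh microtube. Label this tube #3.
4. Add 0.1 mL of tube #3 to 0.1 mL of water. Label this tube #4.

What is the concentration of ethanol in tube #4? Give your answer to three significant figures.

Step 1: 12-fold → factor 12
Step 2: 0.2 mL brought to 0.6 mL → factor 0.6/0.2 = 3
Step 3: 0.1 mL + 0.1 mL = 0.2 mL total → factor 0.2/0.1 = 2
Step 4: 0.1 mL + 0.1 mL = 0.2 mL total → factor 0.2/0.1 = 2
Overall dilution factor = 12 × 3 × 2 × 2 = 144
Final = 2.00 mM / 144 = 0.0139 mM

0.0139 mM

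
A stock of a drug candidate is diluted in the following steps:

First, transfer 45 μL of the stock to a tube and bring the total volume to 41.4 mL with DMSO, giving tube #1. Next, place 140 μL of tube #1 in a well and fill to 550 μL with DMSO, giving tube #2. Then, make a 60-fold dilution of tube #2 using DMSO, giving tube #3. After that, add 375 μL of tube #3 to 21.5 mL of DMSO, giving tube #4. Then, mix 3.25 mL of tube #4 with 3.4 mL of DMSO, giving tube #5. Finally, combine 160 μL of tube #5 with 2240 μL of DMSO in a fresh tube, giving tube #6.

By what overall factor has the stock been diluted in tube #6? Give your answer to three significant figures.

Step 1: 45 μL brought to 41.4 mL → factor 41400/45 = 920
Step 2: 140 μL brought to 550 μL → factor 550/140 = 3.9286
Step 3: 60-fold → factor 60
Step 4: 375 μL + 21.5 mL = 21875 μL total → factor 21875/375 = 58.333
Step 5: 3.25 mL + 3.4 mL = 6.65 mL total → factor 6.65/3.25 = 2.0462
Step 6: 160 μL + 2240 μL = 2400 μL total → factor 2400/160 = 15
Overall dilution factor = 920 × 3.9286 × 60 × 58.333 × 2.0462 × 15 = 3.8826 × 10^8

3.88 × 10^8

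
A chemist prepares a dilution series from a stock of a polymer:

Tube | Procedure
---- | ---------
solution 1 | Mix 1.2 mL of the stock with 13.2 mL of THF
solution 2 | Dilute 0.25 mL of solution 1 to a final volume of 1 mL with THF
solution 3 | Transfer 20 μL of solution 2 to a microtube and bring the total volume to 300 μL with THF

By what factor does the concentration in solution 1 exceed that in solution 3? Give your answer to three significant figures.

60.0

Step 1: 1.2 mL + 13.2 mL = 14.4 mL total → factor 14.4/1.2 = 12
Step 2: 0.25 mL brought to 1 mL → factor 1/0.25 = 4
Step 3: 20 μL brought to 300 μL → factor 300/20 = 15
Dilution factor to solution 1 = 12; to solution 3 = 720
[solution 1]/[solution 3] = (factor to solution 3)/(factor to solution 1) = 720/12 = 60.0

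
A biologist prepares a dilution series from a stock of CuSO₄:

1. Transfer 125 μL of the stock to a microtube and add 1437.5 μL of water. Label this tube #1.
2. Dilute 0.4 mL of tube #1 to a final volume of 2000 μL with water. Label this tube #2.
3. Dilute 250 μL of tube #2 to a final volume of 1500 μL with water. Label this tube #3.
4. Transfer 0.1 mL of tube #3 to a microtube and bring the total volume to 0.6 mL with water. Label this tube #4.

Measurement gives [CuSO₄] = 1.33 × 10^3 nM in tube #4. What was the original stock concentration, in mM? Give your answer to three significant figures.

2.99 mM

Step 1: 125 μL + 1437.5 μL = 1562.5 μL total → factor 1562.5/125 = 12.5
Step 2: 0.4 mL brought to 2000 μL → factor 2/0.4 = 5
Step 3: 250 μL brought to 1500 μL → factor 1500/250 = 6
Step 4: 0.1 mL brought to 0.6 mL → factor 0.6/0.1 = 6
Overall dilution factor = 12.5 × 5 × 6 × 6 = 2250
Stock = 1.33 × 10^3 nM × 2250 = 2.992 × 10^6 nM = 2.99 mM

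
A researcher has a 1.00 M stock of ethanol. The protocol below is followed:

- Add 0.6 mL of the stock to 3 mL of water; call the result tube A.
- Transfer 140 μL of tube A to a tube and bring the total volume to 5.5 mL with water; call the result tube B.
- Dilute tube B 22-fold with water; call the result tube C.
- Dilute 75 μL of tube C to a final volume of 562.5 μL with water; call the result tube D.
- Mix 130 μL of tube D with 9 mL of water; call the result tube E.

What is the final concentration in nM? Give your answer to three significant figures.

366 nM

Step 1: 0.6 mL + 3 mL = 3.6 mL total → factor 3.6/0.6 = 6
Step 2: 140 μL brought to 5.5 mL → factor 5500/140 = 39.286
Step 3: 22-fold → factor 22
Step 4: 75 μL brought to 562.5 μL → factor 562.5/75 = 7.5
Step 5: 130 μL + 9 mL = 9130 μL total → factor 9130/130 = 70.231
Overall dilution factor = 6 × 39.286 × 22 × 7.5 × 70.231 = 2.7315 × 10^6
Final = 1.00 M / 2.7315 × 10^6 = 3.661 × 10^-7 M = 366 nM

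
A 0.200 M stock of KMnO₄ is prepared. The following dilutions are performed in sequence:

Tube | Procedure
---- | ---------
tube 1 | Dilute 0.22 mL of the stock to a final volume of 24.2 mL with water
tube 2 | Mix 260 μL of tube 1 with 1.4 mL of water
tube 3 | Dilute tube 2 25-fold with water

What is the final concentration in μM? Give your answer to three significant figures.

11.4 μM

Step 1: 0.22 mL brought to 24.2 mL → factor 24.2/0.22 = 110
Step 2: 260 μL + 1.4 mL = 1660 μL total → factor 1660/260 = 6.3846
Step 3: 25-fold → factor 25
Overall dilution factor = 110 × 6.3846 × 25 = 17558
Final = 0.200 M / 17558 = 1.139 × 10^-5 M = 11.4 μM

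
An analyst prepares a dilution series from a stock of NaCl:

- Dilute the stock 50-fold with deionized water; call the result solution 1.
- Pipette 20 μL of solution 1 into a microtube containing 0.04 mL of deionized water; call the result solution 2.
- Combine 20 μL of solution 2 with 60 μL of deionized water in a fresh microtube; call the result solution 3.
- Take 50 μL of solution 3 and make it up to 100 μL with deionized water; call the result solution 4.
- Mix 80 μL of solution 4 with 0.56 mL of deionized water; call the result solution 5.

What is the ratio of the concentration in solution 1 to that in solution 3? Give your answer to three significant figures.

12.0

Step 1: 50-fold → factor 50
Step 2: 20 μL + 0.04 mL = 60 μL total → factor 60/20 = 3
Step 3: 20 μL + 60 μL = 80 μL total → factor 80/20 = 4
Dilution factor to solution 1 = 50; to solution 3 = 600
[solution 1]/[solution 3] = (factor to solution 3)/(factor to solution 1) = 600/50 = 12.0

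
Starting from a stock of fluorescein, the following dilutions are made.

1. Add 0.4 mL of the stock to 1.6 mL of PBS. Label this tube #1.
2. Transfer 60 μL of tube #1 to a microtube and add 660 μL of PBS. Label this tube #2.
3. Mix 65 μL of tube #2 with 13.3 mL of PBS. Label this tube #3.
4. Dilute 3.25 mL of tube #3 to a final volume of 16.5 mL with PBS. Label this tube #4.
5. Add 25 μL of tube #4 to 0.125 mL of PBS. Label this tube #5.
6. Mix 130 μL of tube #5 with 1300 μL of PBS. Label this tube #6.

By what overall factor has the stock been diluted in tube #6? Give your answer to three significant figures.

Step 1: 0.4 mL + 1.6 mL = 2 mL total → factor 2/0.4 = 5
Step 2: 60 μL + 660 μL = 720 μL total → factor 720/60 = 12
Step 3: 65 μL + 13.3 mL = 13365 μL total → factor 13365/65 = 205.62
Step 4: 3.25 mL brought to 16.5 mL → factor 16.5/3.25 = 5.0769
Step 5: 25 μL + 0.125 mL = 150 μL total → factor 150/25 = 6
Step 6: 130 μL + 1300 μL = 1430 μL total → factor 1430/130 = 11
Overall dilution factor = 5 × 12 × 205.62 × 5.0769 × 6 × 11 = 4.1338 × 10^6

4.13 × 10^6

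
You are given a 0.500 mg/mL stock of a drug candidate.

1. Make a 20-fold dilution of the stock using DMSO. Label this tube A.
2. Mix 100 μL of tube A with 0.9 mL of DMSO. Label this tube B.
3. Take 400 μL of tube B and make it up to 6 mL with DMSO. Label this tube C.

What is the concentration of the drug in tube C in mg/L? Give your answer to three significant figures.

Step 1: 20-fold → factor 20
Step 2: 100 μL + 0.9 mL = 1000 μL total → factor 1000/100 = 10
Step 3: 400 μL brought to 6 mL → factor 6000/400 = 15
Overall dilution factor = 20 × 10 × 15 = 3000
Final = 0.500 mg/mL / 3000 = 0.0001667 mg/mL = 0.167 mg/L

0.167 mg/L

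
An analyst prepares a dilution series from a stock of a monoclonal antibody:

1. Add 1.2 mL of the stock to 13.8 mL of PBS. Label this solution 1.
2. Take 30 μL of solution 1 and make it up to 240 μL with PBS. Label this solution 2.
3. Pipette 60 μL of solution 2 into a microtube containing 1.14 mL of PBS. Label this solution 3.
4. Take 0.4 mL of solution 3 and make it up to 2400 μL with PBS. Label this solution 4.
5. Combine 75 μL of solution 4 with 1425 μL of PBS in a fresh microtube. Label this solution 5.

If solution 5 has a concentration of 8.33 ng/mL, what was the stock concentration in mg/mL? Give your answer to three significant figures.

2.00 mg/mL

Step 1: 1.2 mL + 13.8 mL = 15 mL total → factor 15/1.2 = 12.5
Step 2: 30 μL brought to 240 μL → factor 240/30 = 8
Step 3: 60 μL + 1.14 mL = 1200 μL total → factor 1200/60 = 20
Step 4: 0.4 mL brought to 2400 μL → factor 2.4/0.4 = 6
Step 5: 75 μL + 1425 μL = 1500 μL total → factor 1500/75 = 20
Overall dilution factor = 12.5 × 8 × 20 × 6 × 20 = 2.4 × 10^5
Stock = 8.33 ng/mL × 2.4 × 10^5 = 1.999 × 10^6 ng/mL = 2.00 mg/mL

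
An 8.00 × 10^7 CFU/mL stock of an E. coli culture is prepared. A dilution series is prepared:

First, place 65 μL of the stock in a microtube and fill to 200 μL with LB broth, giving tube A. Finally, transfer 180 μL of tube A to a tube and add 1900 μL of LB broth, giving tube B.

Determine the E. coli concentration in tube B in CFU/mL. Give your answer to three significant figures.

2.25 × 10^6 CFU/mL

Step 1: 65 μL brought to 200 μL → factor 200/65 = 3.0769
Step 2: 180 μL + 1900 μL = 2080 μL total → factor 2080/180 = 11.556
Overall dilution factor = 3.0769 × 11.556 = 35.556
Final = 8.00 × 10^7 CFU/mL / 35.556 = 2.25 × 10^6 CFU/mL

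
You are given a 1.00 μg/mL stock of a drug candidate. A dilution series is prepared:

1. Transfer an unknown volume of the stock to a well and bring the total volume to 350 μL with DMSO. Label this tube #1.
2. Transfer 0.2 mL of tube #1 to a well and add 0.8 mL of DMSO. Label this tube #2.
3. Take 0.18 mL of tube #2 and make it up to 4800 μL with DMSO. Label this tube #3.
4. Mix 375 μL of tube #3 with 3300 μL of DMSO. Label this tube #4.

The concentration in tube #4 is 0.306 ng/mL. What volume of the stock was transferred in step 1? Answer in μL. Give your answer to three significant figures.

140 μL

Step 1: v brought to 350 μL → factor = 350 μL/v
Step 2: 0.2 mL + 0.8 mL = 1 mL total → factor 1/0.2 = 5
Step 3: 0.18 mL brought to 4800 μL → factor 4.8/0.18 = 26.667
Step 4: 375 μL + 3300 μL = 3675 μL total → factor 3675/375 = 9.8
Product of known-step factors = 1306.7
Overall factor = 1.00 μg/mL / (0.306 ng/mL) = 3268
Step-1 factor = 3268 / 1306.7 = 2.501
v = 350 μL / 2.501 = 140 μL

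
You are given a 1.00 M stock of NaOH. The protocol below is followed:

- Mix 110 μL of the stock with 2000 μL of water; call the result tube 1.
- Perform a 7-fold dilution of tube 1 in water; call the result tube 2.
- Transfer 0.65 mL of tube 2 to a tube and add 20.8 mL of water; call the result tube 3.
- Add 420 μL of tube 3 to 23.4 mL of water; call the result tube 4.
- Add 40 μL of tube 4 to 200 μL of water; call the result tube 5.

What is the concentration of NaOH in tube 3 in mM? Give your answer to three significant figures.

0.226 mM

Step 1: 110 μL + 2000 μL = 2110 μL total → factor 2110/110 = 19.182
Step 2: 7-fold → factor 7
Step 3: 0.65 mL + 20.8 mL = 21.45 mL total → factor 21.45/0.65 = 33
Dilution factor through tube 3 = 19.182 × 7 × 33 = 4431
[tube 3] = 1.00 M / 4431 = 0.0002257 M = 0.226 mM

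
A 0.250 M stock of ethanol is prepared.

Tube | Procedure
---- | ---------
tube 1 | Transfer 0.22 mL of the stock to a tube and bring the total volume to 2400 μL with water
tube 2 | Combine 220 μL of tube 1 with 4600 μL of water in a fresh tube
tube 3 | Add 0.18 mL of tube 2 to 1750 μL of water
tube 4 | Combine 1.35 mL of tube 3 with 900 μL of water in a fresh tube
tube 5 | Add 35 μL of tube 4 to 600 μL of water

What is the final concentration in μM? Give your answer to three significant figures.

3.23 μM

Step 1: 0.22 mL brought to 2400 μL → factor 2.4/0.22 = 10.909
Step 2: 220 μL + 4600 μL = 4820 μL total → factor 4820/220 = 21.909
Step 3: 0.18 mL + 1750 μL = 1.93 mL total → factor 1.93/0.18 = 10.722
Step 4: 1.35 mL + 900 μL = 2.25 mL total → factor 2.25/1.35 = 1.6667
Step 5: 35 μL + 600 μL = 635 μL total → factor 635/35 = 18.143
Overall dilution factor = 10.909 × 21.909 × 10.722 × 1.6667 × 18.143 = 77491
Final = 0.250 M / 77491 = 3.226 × 10^-6 M = 3.23 μM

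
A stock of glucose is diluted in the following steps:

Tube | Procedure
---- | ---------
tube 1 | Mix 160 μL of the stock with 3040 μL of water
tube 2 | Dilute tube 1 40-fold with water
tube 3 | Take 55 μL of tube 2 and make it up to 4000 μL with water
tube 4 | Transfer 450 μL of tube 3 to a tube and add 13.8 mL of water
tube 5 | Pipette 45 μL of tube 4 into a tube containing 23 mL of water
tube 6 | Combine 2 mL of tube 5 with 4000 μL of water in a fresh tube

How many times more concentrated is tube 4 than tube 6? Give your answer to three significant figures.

Step 1: 160 μL + 3040 μL = 3200 μL total → factor 3200/160 = 20
Step 2: 40-fold → factor 40
Step 3: 55 μL brought to 4000 μL → factor 4000/55 = 72.727
Step 4: 450 μL + 13.8 mL = 14250 μL total → factor 14250/450 = 31.667
Step 5: 45 μL + 23 mL = 23045 μL total → factor 23045/45 = 512.11
Step 6: 2 mL + 4000 μL = 6 mL total → factor 6/2 = 3
Dilution factor to tube 4 = 1.8424 × 10^6; to tube 6 = 2.8306 × 10^9
[tube 4]/[tube 6] = (factor to tube 6)/(factor to tube 4) = 2.8306 × 10^9/1.8424 × 10^6 = 1.54 × 10^3

1.54 × 10^3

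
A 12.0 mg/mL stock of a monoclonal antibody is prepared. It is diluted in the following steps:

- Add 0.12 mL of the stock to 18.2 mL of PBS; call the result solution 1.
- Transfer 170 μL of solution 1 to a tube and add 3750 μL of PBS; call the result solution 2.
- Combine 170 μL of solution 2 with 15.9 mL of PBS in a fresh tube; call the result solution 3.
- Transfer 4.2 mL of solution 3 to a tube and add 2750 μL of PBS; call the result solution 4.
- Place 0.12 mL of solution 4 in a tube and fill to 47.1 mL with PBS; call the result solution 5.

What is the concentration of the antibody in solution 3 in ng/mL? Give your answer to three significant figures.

Step 1: 0.12 mL + 18.2 mL = 18.32 mL total → factor 18.32/0.12 = 152.67
Step 2: 170 μL + 3750 μL = 3920 μL total → factor 3920/170 = 23.059
Step 3: 170 μL + 15.9 mL = 16070 μL total → factor 16070/170 = 94.529
Dilution factor through solution 3 = 152.67 × 23.059 × 94.529 = 3.3277 × 10^5
[solution 3] = 12.0 mg/mL / 3.3277 × 10^5 = 3.606 × 10^-5 mg/mL = 36.1 ng/mL

36.1 ng/mL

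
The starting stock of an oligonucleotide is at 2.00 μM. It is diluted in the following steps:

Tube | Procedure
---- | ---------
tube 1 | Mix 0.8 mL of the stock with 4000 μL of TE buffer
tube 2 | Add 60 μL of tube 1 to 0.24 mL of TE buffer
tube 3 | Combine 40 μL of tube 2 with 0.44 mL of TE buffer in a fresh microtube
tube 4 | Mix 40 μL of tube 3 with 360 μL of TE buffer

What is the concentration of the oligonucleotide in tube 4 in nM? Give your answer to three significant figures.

Step 1: 0.8 mL + 4000 μL = 4.8 mL total → factor 4.8/0.8 = 6
Step 2: 60 μL + 0.24 mL = 300 μL total → factor 300/60 = 5
Step 3: 40 μL + 0.44 mL = 480 μL total → factor 480/40 = 12
Step 4: 40 μL + 360 μL = 400 μL total → factor 400/40 = 10
Dilution factor through tube 4 = 6 × 5 × 12 × 10 = 3600
[tube 4] = 2.00 μM / 3600 = 0.0005556 μM = 0.556 nM

0.556 nM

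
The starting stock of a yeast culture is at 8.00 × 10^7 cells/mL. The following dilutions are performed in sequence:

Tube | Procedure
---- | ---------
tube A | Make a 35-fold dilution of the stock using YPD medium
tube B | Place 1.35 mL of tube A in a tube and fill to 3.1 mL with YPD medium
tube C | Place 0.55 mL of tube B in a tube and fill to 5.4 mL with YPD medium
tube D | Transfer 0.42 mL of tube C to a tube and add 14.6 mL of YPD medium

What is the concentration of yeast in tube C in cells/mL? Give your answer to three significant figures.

1.01 × 10^5 cells/mL

Step 1: 35-fold → factor 35
Step 2: 1.35 mL brought to 3.1 mL → factor 3.1/1.35 = 2.2963
Step 3: 0.55 mL brought to 5.4 mL → factor 5.4/0.55 = 9.8182
Dilution factor through tube C = 35 × 2.2963 × 9.8182 = 789.09
[tube C] = 8.00 × 10^7 cells/mL / 789.09 = 1.01 × 10^5 cells/mL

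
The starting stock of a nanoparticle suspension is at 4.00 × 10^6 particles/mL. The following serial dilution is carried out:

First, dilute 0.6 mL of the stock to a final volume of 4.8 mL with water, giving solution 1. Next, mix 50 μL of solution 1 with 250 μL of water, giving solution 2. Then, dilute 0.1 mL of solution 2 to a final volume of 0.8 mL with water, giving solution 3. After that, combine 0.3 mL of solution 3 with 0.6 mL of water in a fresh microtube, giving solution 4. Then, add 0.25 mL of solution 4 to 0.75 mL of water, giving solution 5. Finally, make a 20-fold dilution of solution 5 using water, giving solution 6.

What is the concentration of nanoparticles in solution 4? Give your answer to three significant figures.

3.47 × 10^3 particles/mL

Step 1: 0.6 mL brought to 4.8 mL → factor 4.8/0.6 = 8
Step 2: 50 μL + 250 μL = 300 μL total → factor 300/50 = 6
Step 3: 0.1 mL brought to 0.8 mL → factor 0.8/0.1 = 8
Step 4: 0.3 mL + 0.6 mL = 0.9 mL total → factor 0.9/0.3 = 3
Dilution factor through solution 4 = 8 × 6 × 8 × 3 = 1152
[solution 4] = 4.00 × 10^6 particles/mL / 1152 = 3.47 × 10^3 particles/mL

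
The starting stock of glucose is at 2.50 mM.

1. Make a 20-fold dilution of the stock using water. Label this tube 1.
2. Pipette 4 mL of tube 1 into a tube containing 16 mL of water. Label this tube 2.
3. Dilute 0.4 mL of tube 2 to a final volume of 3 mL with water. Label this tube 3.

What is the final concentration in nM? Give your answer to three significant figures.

3.33 × 10^3 nM

Step 1: 20-fold → factor 20
Step 2: 4 mL + 16 mL = 20 mL total → factor 20/4 = 5
Step 3: 0.4 mL brought to 3 mL → factor 3/0.4 = 7.5
Overall dilution factor = 20 × 5 × 7.5 = 750
Final = 2.50 mM / 750 = 0.003333 mM = 3.33 × 10^3 nM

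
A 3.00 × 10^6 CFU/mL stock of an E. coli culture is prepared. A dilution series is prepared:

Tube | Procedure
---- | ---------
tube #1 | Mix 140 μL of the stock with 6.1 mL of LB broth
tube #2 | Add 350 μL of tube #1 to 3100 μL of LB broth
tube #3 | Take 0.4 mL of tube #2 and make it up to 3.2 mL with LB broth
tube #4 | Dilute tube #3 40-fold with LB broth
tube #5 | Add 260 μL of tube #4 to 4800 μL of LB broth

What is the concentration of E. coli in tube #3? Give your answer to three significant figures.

Step 1: 140 μL + 6.1 mL = 6240 μL total → factor 6240/140 = 44.571
Step 2: 350 μL + 3100 μL = 3450 μL total → factor 3450/350 = 9.8571
Step 3: 0.4 mL brought to 3.2 mL → factor 3.2/0.4 = 8
Dilution factor through tube #3 = 44.571 × 9.8571 × 8 = 3514.8
[tube #3] = 3.00 × 10^6 CFU/mL / 3514.8 = 854 CFU/mL

854 CFU/mL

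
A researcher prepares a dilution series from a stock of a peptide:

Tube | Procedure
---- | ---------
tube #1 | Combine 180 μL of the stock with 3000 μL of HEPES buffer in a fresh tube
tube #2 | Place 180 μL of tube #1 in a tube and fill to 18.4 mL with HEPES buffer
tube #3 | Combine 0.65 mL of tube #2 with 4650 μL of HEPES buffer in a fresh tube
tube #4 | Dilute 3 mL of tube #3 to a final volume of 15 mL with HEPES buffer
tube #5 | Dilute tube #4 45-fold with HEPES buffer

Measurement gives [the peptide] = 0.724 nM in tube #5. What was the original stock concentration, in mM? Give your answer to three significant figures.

Step 1: 180 μL + 3000 μL = 3180 μL total → factor 3180/180 = 17.667
Step 2: 180 μL brought to 18.4 mL → factor 18400/180 = 102.22
Step 3: 0.65 mL + 4650 μL = 5.3 mL total → factor 5.3/0.65 = 8.1538
Step 4: 3 mL brought to 15 mL → factor 15/3 = 5
Step 5: 45-fold → factor 45
Overall dilution factor = 17.667 × 102.22 × 8.1538 × 5 × 45 = 3.3132 × 10^6
Stock = 0.724 nM × 3.3132 × 10^6 = 2.399 × 10^6 nM = 2.40 mM

2.40 mM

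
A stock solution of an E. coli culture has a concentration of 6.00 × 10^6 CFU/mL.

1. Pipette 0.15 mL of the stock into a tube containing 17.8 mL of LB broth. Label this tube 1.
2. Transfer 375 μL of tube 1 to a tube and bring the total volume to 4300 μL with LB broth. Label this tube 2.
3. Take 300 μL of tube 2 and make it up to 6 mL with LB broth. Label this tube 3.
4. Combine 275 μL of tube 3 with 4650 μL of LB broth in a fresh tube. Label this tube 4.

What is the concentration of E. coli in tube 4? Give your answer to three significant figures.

12.2 CFU/mL

Step 1: 0.15 mL + 17.8 mL = 17.95 mL total → factor 17.95/0.15 = 119.67
Step 2: 375 μL brought to 4300 μL → factor 4300/375 = 11.467
Step 3: 300 μL brought to 6 mL → factor 6000/300 = 20
Step 4: 275 μL + 4650 μL = 4925 μL total → factor 4925/275 = 17.909
Overall dilution factor = 119.67 × 11.467 × 20 × 17.909 = 4.9149 × 10^5
Final = 6.00 × 10^6 CFU/mL / 4.9149 × 10^5 = 12.2 CFU/mL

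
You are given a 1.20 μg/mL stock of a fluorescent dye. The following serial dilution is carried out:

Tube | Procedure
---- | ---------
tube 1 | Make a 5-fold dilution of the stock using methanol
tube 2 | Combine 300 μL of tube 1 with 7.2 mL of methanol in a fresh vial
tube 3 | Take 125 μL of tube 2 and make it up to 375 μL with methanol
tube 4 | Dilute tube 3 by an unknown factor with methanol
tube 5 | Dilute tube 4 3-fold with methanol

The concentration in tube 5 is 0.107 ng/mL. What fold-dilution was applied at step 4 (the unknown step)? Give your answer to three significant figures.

9.97-fold

Step 1: 5-fold → factor 5
Step 2: 300 μL + 7.2 mL = 7500 μL total → factor 7500/300 = 25
Step 3: 125 μL brought to 375 μL → factor 375/125 = 3
Step 4: unknown factor x
Step 5: 3-fold → factor 3
Product of known-step factors = 1125
Overall factor = 1.20 μg/mL / (0.107 ng/mL) = 11215
x = 11215 / 1125 = 9.97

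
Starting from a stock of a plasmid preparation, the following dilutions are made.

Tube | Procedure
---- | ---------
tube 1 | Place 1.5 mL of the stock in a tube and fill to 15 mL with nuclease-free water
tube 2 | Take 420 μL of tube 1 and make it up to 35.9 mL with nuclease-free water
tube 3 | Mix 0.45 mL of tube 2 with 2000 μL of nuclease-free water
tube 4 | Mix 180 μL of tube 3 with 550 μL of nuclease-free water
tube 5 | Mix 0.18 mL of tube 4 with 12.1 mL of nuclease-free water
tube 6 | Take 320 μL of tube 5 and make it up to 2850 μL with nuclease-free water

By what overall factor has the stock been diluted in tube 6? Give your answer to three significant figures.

1.15 × 10^7

Step 1: 1.5 mL brought to 15 mL → factor 15/1.5 = 10
Step 2: 420 μL brought to 35.9 mL → factor 35900/420 = 85.476
Step 3: 0.45 mL + 2000 μL = 2.45 mL total → factor 2.45/0.45 = 5.4444
Step 4: 180 μL + 550 μL = 730 μL total → factor 730/180 = 4.0556
Step 5: 0.18 mL + 12.1 mL = 12.28 mL total → factor 12.28/0.18 = 68.222
Step 6: 320 μL brought to 2850 μL → factor 2850/320 = 8.9062
Overall dilution factor = 10 × 85.476 × 5.4444 × 4.0556 × 68.222 × 8.9062 = 1.1468 × 10^7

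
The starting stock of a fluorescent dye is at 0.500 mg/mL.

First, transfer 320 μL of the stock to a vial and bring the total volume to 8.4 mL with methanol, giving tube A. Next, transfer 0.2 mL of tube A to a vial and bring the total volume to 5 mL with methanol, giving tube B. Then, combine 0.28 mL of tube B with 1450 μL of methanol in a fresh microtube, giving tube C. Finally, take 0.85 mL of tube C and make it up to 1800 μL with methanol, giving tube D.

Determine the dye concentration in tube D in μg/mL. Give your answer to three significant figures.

Step 1: 320 μL brought to 8.4 mL → factor 8400/320 = 26.25
Step 2: 0.2 mL brought to 5 mL → factor 5/0.2 = 25
Step 3: 0.28 mL + 1450 μL = 1.73 mL total → factor 1.73/0.28 = 6.1786
Step 4: 0.85 mL brought to 1800 μL → factor 1.8/0.85 = 2.1176
Overall dilution factor = 26.25 × 25 × 6.1786 × 2.1176 = 8586.4
Final = 0.500 mg/mL / 8586.4 = 5.823 × 10^-5 mg/mL = 0.0582 μg/mL

0.0582 μg/mL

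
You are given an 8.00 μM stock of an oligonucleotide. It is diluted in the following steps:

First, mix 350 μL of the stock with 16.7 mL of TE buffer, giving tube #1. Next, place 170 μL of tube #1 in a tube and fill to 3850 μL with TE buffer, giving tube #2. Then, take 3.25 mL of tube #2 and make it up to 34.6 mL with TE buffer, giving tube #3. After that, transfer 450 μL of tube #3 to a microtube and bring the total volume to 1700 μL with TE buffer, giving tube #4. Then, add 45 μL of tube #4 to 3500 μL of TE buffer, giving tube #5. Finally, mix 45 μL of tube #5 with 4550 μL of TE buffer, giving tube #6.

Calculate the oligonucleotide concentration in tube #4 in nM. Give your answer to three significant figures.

0.180 nM

Step 1: 350 μL + 16.7 mL = 17050 μL total → factor 17050/350 = 48.714
Step 2: 170 μL brought to 3850 μL → factor 3850/170 = 22.647
Step 3: 3.25 mL brought to 34.6 mL → factor 34.6/3.25 = 10.646
Step 4: 450 μL brought to 1700 μL → factor 1700/450 = 3.7778
Dilution factor through tube #4 = 48.714 × 22.647 × 10.646 × 3.7778 = 44371
[tube #4] = 8.00 μM / 44371 = 0.0001803 μM = 0.180 nM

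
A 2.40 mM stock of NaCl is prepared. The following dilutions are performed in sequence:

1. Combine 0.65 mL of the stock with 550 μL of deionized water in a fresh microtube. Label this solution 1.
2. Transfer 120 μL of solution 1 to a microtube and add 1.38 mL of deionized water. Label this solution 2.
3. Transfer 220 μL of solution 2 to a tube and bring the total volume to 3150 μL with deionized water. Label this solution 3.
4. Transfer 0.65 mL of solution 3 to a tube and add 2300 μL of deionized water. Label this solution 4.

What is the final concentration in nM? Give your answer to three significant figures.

1.60 × 10^3 nM

Step 1: 0.65 mL + 550 μL = 1.2 mL total → factor 1.2/0.65 = 1.8462
Step 2: 120 μL + 1.38 mL = 1500 μL total → factor 1500/120 = 12.5
Step 3: 220 μL brought to 3150 μL → factor 3150/220 = 14.318
Step 4: 0.65 mL + 2300 μL = 2.95 mL total → factor 2.95/0.65 = 4.5385
Overall dilution factor = 1.8462 × 12.5 × 14.318 × 4.5385 = 1499.6
Final = 2.40 mM / 1499.6 = 0.001600 mM = 1.60 × 10^3 nM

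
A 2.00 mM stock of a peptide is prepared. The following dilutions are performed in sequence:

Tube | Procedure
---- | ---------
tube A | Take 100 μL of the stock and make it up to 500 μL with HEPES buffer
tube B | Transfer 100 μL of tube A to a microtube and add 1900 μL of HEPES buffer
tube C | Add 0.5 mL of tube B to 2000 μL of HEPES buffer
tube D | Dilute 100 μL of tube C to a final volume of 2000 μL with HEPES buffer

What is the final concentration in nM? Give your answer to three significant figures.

Step 1: 100 μL brought to 500 μL → factor 500/100 = 5
Step 2: 100 μL + 1900 μL = 2000 μL total → factor 2000/100 = 20
Step 3: 0.5 mL + 2000 μL = 2.5 mL total → factor 2.5/0.5 = 5
Step 4: 100 μL brought to 2000 μL → factor 2000/100 = 20
Overall dilution factor = 5 × 20 × 5 × 20 = 10000
Final = 2.00 mM / 10000 = 0.0002000 mM = 200 nM

200 nM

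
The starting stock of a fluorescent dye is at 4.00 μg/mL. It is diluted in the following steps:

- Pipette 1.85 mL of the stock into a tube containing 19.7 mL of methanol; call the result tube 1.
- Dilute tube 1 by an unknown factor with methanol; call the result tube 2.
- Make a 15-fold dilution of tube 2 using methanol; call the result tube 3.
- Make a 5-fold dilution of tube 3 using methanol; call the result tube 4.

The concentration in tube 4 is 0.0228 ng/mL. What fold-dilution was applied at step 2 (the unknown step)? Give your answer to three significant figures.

201-fold

Step 1: 1.85 mL + 19.7 mL = 21.55 mL total → factor 21.55/1.85 = 11.649
Step 2: unknown factor x
Step 3: 15-fold → factor 15
Step 4: 5-fold → factor 5
Product of known-step factors = 873.65
Overall factor = 4.00 μg/mL / (0.0228 ng/mL) = 1.7544 × 10^5
x = 1.7544 × 10^5 / 873.65 = 201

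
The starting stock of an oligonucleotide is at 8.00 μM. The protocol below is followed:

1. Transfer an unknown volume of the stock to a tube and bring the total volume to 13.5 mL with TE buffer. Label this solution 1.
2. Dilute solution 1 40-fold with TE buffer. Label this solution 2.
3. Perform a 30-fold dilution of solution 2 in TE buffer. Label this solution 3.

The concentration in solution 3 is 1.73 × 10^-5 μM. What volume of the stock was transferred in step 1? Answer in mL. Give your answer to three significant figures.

Step 1: v brought to 13.5 mL → factor = 13.5 mL/v
Step 2: 40-fold → factor 40
Step 3: 30-fold → factor 30
Product of known-step factors = 1200
Overall factor = 8.00 μM / (1.73 × 10^-5 μM) = 4.6243 × 10^5
Step-1 factor = 4.6243 × 10^5 / 1200 = 385.36
v = 13.5 mL / 385.36 = 0.0350 mL

0.0350 mL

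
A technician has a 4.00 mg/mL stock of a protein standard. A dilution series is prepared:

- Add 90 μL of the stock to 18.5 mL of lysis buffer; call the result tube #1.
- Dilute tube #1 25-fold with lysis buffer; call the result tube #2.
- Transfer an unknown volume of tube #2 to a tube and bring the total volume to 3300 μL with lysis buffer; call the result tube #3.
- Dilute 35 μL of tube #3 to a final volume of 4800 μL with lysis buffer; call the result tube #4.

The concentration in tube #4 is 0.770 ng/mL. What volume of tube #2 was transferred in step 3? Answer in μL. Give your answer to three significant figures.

Step 1: 90 μL + 18.5 mL = 18590 μL total → factor 18590/90 = 206.56
Step 2: 25-fold → factor 25
Step 3: v brought to 3300 μL → factor = 3300 μL/v
Step 4: 35 μL brought to 4800 μL → factor 4800/35 = 137.14
Product of known-step factors = 7.0819 × 10^5
Overall factor = 4.00 mg/mL / (0.770 ng/mL) = 5.1948 × 10^6
Step-3 factor = 5.1948 × 10^6 / 7.0819 × 10^5 = 7.3353
v = 3300 μL / 7.3353 = 450 μL

450 μL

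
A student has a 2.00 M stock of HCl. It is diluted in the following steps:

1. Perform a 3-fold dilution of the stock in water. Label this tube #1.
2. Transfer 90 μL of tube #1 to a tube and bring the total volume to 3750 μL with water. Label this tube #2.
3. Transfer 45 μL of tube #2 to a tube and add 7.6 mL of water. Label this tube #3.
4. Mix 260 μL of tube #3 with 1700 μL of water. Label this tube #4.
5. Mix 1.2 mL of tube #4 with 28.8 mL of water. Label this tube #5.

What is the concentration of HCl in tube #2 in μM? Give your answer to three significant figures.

1.60 × 10^4 μM

Step 1: 3-fold → factor 3
Step 2: 90 μL brought to 3750 μL → factor 3750/90 = 41.667
Dilution factor through tube #2 = 3 × 41.667 = 125
[tube #2] = 2.00 M / 125 = 0.01600 M = 1.60 × 10^4 μM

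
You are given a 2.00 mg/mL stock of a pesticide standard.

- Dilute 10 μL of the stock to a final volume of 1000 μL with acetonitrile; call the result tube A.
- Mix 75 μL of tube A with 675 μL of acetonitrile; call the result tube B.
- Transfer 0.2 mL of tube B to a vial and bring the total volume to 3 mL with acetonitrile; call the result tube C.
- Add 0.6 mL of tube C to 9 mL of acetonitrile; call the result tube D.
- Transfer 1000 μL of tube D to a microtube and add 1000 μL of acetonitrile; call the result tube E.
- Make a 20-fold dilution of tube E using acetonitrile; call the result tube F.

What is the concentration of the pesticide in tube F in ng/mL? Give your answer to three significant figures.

Step 1: 10 μL brought to 1000 μL → factor 1000/10 = 100
Step 2: 75 μL + 675 μL = 750 μL total → factor 750/75 = 10
Step 3: 0.2 mL brought to 3 mL → factor 3/0.2 = 15
Step 4: 0.6 mL + 9 mL = 9.6 mL total → factor 9.6/0.6 = 16
Step 5: 1000 μL + 1000 μL = 2000 μL total → factor 2000/1000 = 2
Step 6: 20-fold → factor 20
Overall dilution factor = 100 × 10 × 15 × 16 × 2 × 20 = 9.6 × 10^6
Final = 2.00 mg/mL / 9.6 × 10^6 = 2.083 × 10^-7 mg/mL = 0.208 ng/mL

0.208 ng/mL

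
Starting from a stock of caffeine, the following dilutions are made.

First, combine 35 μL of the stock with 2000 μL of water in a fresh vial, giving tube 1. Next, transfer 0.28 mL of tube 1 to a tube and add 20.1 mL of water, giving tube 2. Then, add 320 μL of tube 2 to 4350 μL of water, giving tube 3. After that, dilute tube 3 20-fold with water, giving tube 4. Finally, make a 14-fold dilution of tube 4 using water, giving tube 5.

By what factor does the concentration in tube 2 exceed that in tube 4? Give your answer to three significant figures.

Step 1: 35 μL + 2000 μL = 2035 μL total → factor 2035/35 = 58.143
Step 2: 0.28 mL + 20.1 mL = 20.38 mL total → factor 20.38/0.28 = 72.786
Step 3: 320 μL + 4350 μL = 4670 μL total → factor 4670/320 = 14.594
Step 4: 20-fold → factor 20
Dilution factor to tube 2 = 4232; to tube 4 = 1.2352 × 10^6
[tube 2]/[tube 4] = (factor to tube 4)/(factor to tube 2) = 1.2352 × 10^6/4232 = 292

292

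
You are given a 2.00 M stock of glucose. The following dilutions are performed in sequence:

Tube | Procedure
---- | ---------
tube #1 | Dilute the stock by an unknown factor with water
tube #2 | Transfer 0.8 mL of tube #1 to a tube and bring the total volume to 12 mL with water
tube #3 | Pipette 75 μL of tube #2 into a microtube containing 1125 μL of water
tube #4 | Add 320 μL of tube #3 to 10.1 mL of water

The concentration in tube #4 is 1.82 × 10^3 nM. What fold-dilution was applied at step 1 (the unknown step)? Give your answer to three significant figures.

Step 1: unknown factor x
Step 2: 0.8 mL brought to 12 mL → factor 12/0.8 = 15
Step 3: 75 μL + 1125 μL = 1200 μL total → factor 1200/75 = 16
Step 4: 320 μL + 10.1 mL = 10420 μL total → factor 10420/320 = 32.562
Product of known-step factors = 7815
Overall factor = 2.00 M / (1.82 × 10^3 nM) = 1.0989 × 10^6
x = 1.0989 × 10^6 / 7815 = 141

141-fold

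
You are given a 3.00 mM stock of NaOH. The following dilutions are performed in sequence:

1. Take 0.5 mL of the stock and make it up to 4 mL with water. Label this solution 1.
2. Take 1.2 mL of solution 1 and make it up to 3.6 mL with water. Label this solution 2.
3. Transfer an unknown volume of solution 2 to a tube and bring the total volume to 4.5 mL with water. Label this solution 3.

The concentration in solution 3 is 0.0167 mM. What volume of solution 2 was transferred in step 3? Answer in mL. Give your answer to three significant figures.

Step 1: 0.5 mL brought to 4 mL → factor 4/0.5 = 8
Step 2: 1.2 mL brought to 3.6 mL → factor 3.6/1.2 = 3
Step 3: v brought to 4.5 mL → factor = 4.5 mL/v
Product of known-step factors = 24
Overall factor = 3.00 mM / (0.0167 mM) = 179.64
Step-3 factor = 179.64 / 24 = 7.485
v = 4.5 mL / 7.485 = 0.601 mL

0.601 mL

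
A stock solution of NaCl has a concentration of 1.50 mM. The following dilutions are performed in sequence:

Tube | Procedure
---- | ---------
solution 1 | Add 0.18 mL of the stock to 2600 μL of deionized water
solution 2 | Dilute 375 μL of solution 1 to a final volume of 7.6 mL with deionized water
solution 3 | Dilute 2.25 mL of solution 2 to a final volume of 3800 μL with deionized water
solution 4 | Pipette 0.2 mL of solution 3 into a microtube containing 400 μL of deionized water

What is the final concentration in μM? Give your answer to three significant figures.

0.946 μM

Step 1: 0.18 mL + 2600 μL = 2.78 mL total → factor 2.78/0.18 = 15.444
Step 2: 375 μL brought to 7.6 mL → factor 7600/375 = 20.267
Step 3: 2.25 mL brought to 3800 μL → factor 3.8/2.25 = 1.6889
Step 4: 0.2 mL + 400 μL = 0.6 mL total → factor 0.6/0.2 = 3
Overall dilution factor = 15.444 × 20.267 × 1.6889 × 3 = 1585.9
Final = 1.50 mM / 1585.9 = 0.0009458 mM = 0.946 μM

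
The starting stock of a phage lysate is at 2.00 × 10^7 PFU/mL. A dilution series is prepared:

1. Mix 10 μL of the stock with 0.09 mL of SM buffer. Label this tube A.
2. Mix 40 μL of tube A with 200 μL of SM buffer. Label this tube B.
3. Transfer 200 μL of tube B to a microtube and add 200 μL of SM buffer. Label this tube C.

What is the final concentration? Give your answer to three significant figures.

1.67 × 10^5 PFU/mL

Step 1: 10 μL + 0.09 mL = 100 μL total → factor 100/10 = 10
Step 2: 40 μL + 200 μL = 240 μL total → factor 240/40 = 6
Step 3: 200 μL + 200 μL = 400 μL total → factor 400/200 = 2
Overall dilution factor = 10 × 6 × 2 = 120
Final = 2.00 × 10^7 PFU/mL / 120 = 1.67 × 10^5 PFU/mL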